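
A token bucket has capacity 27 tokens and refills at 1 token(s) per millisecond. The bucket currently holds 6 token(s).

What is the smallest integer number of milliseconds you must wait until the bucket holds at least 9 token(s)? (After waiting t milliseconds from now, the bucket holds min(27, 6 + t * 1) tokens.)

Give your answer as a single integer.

Answer: 3

Derivation:
Need 6 + t * 1 >= 9, so t >= 3/1.
Smallest integer t = ceil(3/1) = 3.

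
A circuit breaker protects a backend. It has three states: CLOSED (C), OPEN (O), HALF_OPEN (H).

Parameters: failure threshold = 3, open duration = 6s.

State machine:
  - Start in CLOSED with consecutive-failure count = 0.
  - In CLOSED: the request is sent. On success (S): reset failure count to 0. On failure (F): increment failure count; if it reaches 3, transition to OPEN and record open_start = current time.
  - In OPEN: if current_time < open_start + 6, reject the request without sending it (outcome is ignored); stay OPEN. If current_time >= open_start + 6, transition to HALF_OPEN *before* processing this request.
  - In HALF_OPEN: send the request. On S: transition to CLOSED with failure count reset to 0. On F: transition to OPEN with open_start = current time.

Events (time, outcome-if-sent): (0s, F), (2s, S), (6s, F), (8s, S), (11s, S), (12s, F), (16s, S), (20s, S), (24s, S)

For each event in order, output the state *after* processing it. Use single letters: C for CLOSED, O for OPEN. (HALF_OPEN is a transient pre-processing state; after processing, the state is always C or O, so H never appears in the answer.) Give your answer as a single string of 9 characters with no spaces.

State after each event:
  event#1 t=0s outcome=F: state=CLOSED
  event#2 t=2s outcome=S: state=CLOSED
  event#3 t=6s outcome=F: state=CLOSED
  event#4 t=8s outcome=S: state=CLOSED
  event#5 t=11s outcome=S: state=CLOSED
  event#6 t=12s outcome=F: state=CLOSED
  event#7 t=16s outcome=S: state=CLOSED
  event#8 t=20s outcome=S: state=CLOSED
  event#9 t=24s outcome=S: state=CLOSED

Answer: CCCCCCCCC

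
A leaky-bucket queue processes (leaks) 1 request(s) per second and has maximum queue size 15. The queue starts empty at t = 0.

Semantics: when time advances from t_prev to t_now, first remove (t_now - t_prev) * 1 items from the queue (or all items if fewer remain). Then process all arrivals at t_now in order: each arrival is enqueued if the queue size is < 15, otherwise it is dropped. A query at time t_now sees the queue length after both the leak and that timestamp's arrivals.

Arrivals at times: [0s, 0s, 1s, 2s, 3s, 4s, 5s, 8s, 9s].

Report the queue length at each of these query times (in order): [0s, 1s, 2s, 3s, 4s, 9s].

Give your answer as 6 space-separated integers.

Queue lengths at query times:
  query t=0s: backlog = 2
  query t=1s: backlog = 2
  query t=2s: backlog = 2
  query t=3s: backlog = 2
  query t=4s: backlog = 2
  query t=9s: backlog = 1

Answer: 2 2 2 2 2 1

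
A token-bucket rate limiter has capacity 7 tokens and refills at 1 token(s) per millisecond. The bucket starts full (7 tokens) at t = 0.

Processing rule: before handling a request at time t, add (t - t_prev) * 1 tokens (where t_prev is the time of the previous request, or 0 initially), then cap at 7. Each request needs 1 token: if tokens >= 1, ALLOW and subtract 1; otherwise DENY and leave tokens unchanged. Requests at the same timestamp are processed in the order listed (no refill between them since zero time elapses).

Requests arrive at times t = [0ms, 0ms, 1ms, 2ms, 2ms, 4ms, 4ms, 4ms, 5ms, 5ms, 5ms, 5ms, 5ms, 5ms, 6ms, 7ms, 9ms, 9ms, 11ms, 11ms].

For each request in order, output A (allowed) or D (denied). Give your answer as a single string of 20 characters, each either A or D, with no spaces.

Answer: AAAAAAAAAAAADDAAAAAA

Derivation:
Simulating step by step:
  req#1 t=0ms: ALLOW
  req#2 t=0ms: ALLOW
  req#3 t=1ms: ALLOW
  req#4 t=2ms: ALLOW
  req#5 t=2ms: ALLOW
  req#6 t=4ms: ALLOW
  req#7 t=4ms: ALLOW
  req#8 t=4ms: ALLOW
  req#9 t=5ms: ALLOW
  req#10 t=5ms: ALLOW
  req#11 t=5ms: ALLOW
  req#12 t=5ms: ALLOW
  req#13 t=5ms: DENY
  req#14 t=5ms: DENY
  req#15 t=6ms: ALLOW
  req#16 t=7ms: ALLOW
  req#17 t=9ms: ALLOW
  req#18 t=9ms: ALLOW
  req#19 t=11ms: ALLOW
  req#20 t=11ms: ALLOW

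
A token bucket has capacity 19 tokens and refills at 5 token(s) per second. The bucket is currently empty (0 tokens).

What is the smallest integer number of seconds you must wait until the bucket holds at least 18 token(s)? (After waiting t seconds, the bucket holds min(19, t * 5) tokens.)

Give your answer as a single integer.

Need t * 5 >= 18, so t >= 18/5.
Smallest integer t = ceil(18/5) = 4.

Answer: 4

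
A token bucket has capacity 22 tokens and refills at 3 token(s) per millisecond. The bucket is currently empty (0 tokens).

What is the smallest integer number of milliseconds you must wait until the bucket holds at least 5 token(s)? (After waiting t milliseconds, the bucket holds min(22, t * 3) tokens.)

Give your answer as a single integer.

Need t * 3 >= 5, so t >= 5/3.
Smallest integer t = ceil(5/3) = 2.

Answer: 2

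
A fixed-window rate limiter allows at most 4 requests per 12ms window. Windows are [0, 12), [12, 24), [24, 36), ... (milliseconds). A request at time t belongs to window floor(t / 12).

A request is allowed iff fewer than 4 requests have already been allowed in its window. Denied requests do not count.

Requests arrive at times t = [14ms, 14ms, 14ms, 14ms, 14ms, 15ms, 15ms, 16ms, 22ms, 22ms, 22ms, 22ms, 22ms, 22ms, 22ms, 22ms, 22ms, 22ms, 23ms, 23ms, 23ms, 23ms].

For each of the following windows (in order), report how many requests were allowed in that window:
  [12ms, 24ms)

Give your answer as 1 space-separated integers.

Answer: 4

Derivation:
Processing requests:
  req#1 t=14ms (window 1): ALLOW
  req#2 t=14ms (window 1): ALLOW
  req#3 t=14ms (window 1): ALLOW
  req#4 t=14ms (window 1): ALLOW
  req#5 t=14ms (window 1): DENY
  req#6 t=15ms (window 1): DENY
  req#7 t=15ms (window 1): DENY
  req#8 t=16ms (window 1): DENY
  req#9 t=22ms (window 1): DENY
  req#10 t=22ms (window 1): DENY
  req#11 t=22ms (window 1): DENY
  req#12 t=22ms (window 1): DENY
  req#13 t=22ms (window 1): DENY
  req#14 t=22ms (window 1): DENY
  req#15 t=22ms (window 1): DENY
  req#16 t=22ms (window 1): DENY
  req#17 t=22ms (window 1): DENY
  req#18 t=22ms (window 1): DENY
  req#19 t=23ms (window 1): DENY
  req#20 t=23ms (window 1): DENY
  req#21 t=23ms (window 1): DENY
  req#22 t=23ms (window 1): DENY

Allowed counts by window: 4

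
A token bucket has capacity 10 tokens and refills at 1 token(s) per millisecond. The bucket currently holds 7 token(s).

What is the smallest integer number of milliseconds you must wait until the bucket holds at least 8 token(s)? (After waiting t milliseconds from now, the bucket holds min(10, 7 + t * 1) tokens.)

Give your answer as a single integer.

Answer: 1

Derivation:
Need 7 + t * 1 >= 8, so t >= 1/1.
Smallest integer t = ceil(1/1) = 1.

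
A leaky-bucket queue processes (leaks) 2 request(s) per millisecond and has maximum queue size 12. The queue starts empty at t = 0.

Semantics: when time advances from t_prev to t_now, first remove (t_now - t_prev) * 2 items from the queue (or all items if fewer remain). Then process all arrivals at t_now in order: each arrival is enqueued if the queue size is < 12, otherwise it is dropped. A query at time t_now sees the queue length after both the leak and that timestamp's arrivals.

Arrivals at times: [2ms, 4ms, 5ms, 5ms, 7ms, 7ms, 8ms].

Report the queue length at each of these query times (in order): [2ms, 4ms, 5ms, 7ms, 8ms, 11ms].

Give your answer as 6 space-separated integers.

Queue lengths at query times:
  query t=2ms: backlog = 1
  query t=4ms: backlog = 1
  query t=5ms: backlog = 2
  query t=7ms: backlog = 2
  query t=8ms: backlog = 1
  query t=11ms: backlog = 0

Answer: 1 1 2 2 1 0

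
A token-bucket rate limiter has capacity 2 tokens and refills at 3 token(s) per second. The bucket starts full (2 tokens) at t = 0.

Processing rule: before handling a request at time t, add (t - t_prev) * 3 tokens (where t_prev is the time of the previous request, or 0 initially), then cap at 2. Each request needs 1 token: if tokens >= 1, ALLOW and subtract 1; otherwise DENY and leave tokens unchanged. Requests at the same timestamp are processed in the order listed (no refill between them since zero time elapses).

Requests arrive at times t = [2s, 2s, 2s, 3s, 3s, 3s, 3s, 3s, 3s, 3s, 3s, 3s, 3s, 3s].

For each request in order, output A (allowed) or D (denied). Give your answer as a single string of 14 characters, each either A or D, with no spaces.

Simulating step by step:
  req#1 t=2s: ALLOW
  req#2 t=2s: ALLOW
  req#3 t=2s: DENY
  req#4 t=3s: ALLOW
  req#5 t=3s: ALLOW
  req#6 t=3s: DENY
  req#7 t=3s: DENY
  req#8 t=3s: DENY
  req#9 t=3s: DENY
  req#10 t=3s: DENY
  req#11 t=3s: DENY
  req#12 t=3s: DENY
  req#13 t=3s: DENY
  req#14 t=3s: DENY

Answer: AADAADDDDDDDDD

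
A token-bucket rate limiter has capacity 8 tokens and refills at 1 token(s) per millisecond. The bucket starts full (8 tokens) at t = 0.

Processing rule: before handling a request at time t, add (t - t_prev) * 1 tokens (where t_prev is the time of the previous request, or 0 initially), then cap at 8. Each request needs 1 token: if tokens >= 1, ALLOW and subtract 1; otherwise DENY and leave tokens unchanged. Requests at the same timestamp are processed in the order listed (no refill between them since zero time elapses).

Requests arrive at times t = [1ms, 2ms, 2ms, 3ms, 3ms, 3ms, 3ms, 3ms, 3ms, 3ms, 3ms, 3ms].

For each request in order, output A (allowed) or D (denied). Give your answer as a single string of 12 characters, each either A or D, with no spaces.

Simulating step by step:
  req#1 t=1ms: ALLOW
  req#2 t=2ms: ALLOW
  req#3 t=2ms: ALLOW
  req#4 t=3ms: ALLOW
  req#5 t=3ms: ALLOW
  req#6 t=3ms: ALLOW
  req#7 t=3ms: ALLOW
  req#8 t=3ms: ALLOW
  req#9 t=3ms: ALLOW
  req#10 t=3ms: ALLOW
  req#11 t=3ms: DENY
  req#12 t=3ms: DENY

Answer: AAAAAAAAAADD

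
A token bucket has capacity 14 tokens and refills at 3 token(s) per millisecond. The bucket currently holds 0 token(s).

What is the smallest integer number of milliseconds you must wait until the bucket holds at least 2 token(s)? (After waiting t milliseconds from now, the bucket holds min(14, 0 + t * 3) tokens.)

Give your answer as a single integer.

Need 0 + t * 3 >= 2, so t >= 2/3.
Smallest integer t = ceil(2/3) = 1.

Answer: 1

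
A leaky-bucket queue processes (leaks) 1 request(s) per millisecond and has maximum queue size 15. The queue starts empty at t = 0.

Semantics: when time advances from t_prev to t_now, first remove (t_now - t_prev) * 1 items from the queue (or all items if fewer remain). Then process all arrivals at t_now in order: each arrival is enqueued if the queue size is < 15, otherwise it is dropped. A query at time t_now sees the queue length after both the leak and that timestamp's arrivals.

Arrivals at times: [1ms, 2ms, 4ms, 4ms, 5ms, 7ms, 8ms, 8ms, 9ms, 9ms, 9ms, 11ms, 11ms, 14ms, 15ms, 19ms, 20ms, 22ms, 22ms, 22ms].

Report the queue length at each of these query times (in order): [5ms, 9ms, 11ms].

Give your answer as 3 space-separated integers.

Queue lengths at query times:
  query t=5ms: backlog = 2
  query t=9ms: backlog = 4
  query t=11ms: backlog = 4

Answer: 2 4 4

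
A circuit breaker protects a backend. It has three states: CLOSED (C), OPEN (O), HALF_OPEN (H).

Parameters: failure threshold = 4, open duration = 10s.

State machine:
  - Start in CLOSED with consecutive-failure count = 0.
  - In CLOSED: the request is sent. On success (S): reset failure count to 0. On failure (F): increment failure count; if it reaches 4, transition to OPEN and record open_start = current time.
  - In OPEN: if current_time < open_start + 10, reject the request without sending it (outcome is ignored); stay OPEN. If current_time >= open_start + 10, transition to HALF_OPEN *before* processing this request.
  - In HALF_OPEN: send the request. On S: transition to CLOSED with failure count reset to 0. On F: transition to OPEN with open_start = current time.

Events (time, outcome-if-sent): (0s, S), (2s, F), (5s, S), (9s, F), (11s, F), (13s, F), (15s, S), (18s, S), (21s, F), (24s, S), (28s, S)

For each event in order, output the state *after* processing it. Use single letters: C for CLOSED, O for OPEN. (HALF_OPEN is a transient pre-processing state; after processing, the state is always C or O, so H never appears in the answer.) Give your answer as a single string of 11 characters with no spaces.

Answer: CCCCCCCCCCC

Derivation:
State after each event:
  event#1 t=0s outcome=S: state=CLOSED
  event#2 t=2s outcome=F: state=CLOSED
  event#3 t=5s outcome=S: state=CLOSED
  event#4 t=9s outcome=F: state=CLOSED
  event#5 t=11s outcome=F: state=CLOSED
  event#6 t=13s outcome=F: state=CLOSED
  event#7 t=15s outcome=S: state=CLOSED
  event#8 t=18s outcome=S: state=CLOSED
  event#9 t=21s outcome=F: state=CLOSED
  event#10 t=24s outcome=S: state=CLOSED
  event#11 t=28s outcome=S: state=CLOSED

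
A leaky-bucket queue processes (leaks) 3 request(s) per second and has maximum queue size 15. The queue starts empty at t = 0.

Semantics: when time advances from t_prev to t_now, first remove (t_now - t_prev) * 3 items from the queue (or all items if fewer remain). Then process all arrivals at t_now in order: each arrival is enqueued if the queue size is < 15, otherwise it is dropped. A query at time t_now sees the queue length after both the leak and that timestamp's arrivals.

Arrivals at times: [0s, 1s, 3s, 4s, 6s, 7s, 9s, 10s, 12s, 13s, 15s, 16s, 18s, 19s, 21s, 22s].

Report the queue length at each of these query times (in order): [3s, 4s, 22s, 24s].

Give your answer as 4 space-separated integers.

Answer: 1 1 1 0

Derivation:
Queue lengths at query times:
  query t=3s: backlog = 1
  query t=4s: backlog = 1
  query t=22s: backlog = 1
  query t=24s: backlog = 0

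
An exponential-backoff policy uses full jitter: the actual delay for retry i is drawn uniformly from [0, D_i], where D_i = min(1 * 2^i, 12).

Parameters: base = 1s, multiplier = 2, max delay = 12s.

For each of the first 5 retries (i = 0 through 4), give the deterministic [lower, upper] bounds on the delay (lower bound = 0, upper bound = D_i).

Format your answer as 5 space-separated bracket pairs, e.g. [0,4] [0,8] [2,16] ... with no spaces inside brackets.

Answer: [0,1] [0,2] [0,4] [0,8] [0,12]

Derivation:
Computing bounds per retry:
  i=0: D_i=min(1*2^0,12)=1, bounds=[0,1]
  i=1: D_i=min(1*2^1,12)=2, bounds=[0,2]
  i=2: D_i=min(1*2^2,12)=4, bounds=[0,4]
  i=3: D_i=min(1*2^3,12)=8, bounds=[0,8]
  i=4: D_i=min(1*2^4,12)=12, bounds=[0,12]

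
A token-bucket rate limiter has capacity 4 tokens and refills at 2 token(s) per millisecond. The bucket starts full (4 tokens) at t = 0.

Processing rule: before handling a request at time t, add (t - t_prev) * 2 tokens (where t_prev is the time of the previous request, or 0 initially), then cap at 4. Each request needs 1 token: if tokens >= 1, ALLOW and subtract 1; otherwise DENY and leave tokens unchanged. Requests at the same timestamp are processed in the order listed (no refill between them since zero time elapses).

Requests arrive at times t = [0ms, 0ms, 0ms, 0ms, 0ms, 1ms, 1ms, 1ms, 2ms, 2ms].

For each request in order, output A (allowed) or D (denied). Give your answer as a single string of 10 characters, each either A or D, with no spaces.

Simulating step by step:
  req#1 t=0ms: ALLOW
  req#2 t=0ms: ALLOW
  req#3 t=0ms: ALLOW
  req#4 t=0ms: ALLOW
  req#5 t=0ms: DENY
  req#6 t=1ms: ALLOW
  req#7 t=1ms: ALLOW
  req#8 t=1ms: DENY
  req#9 t=2ms: ALLOW
  req#10 t=2ms: ALLOW

Answer: AAAADAADAA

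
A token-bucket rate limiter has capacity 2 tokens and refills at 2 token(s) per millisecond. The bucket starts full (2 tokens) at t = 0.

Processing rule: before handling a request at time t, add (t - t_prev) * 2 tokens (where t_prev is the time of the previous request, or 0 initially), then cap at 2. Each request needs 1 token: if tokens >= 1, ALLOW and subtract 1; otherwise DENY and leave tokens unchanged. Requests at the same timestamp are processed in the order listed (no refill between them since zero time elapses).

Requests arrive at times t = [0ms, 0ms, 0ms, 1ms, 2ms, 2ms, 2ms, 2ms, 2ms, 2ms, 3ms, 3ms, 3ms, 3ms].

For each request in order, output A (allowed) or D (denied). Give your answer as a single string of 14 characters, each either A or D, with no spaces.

Simulating step by step:
  req#1 t=0ms: ALLOW
  req#2 t=0ms: ALLOW
  req#3 t=0ms: DENY
  req#4 t=1ms: ALLOW
  req#5 t=2ms: ALLOW
  req#6 t=2ms: ALLOW
  req#7 t=2ms: DENY
  req#8 t=2ms: DENY
  req#9 t=2ms: DENY
  req#10 t=2ms: DENY
  req#11 t=3ms: ALLOW
  req#12 t=3ms: ALLOW
  req#13 t=3ms: DENY
  req#14 t=3ms: DENY

Answer: AADAAADDDDAADD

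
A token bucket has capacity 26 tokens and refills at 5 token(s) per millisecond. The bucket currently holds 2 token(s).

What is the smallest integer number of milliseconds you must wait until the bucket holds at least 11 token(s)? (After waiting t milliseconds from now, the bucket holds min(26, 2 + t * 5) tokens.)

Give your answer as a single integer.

Need 2 + t * 5 >= 11, so t >= 9/5.
Smallest integer t = ceil(9/5) = 2.

Answer: 2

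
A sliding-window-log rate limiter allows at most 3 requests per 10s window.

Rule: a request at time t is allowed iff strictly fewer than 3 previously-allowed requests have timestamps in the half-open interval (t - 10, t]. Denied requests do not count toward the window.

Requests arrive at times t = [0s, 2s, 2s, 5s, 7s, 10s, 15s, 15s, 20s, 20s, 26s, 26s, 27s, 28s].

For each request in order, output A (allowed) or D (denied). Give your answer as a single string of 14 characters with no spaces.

Tracking allowed requests in the window:
  req#1 t=0s: ALLOW
  req#2 t=2s: ALLOW
  req#3 t=2s: ALLOW
  req#4 t=5s: DENY
  req#5 t=7s: DENY
  req#6 t=10s: ALLOW
  req#7 t=15s: ALLOW
  req#8 t=15s: ALLOW
  req#9 t=20s: ALLOW
  req#10 t=20s: DENY
  req#11 t=26s: ALLOW
  req#12 t=26s: ALLOW
  req#13 t=27s: DENY
  req#14 t=28s: DENY

Answer: AAADDAAAADAADD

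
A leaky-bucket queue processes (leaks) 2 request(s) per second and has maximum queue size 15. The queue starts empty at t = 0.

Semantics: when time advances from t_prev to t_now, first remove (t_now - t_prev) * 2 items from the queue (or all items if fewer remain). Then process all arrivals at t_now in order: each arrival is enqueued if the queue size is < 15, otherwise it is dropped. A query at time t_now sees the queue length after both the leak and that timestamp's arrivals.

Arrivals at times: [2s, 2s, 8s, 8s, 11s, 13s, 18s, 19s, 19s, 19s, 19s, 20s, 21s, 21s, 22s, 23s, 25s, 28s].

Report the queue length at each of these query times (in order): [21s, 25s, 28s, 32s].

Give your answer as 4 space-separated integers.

Answer: 3 1 1 0

Derivation:
Queue lengths at query times:
  query t=21s: backlog = 3
  query t=25s: backlog = 1
  query t=28s: backlog = 1
  query t=32s: backlog = 0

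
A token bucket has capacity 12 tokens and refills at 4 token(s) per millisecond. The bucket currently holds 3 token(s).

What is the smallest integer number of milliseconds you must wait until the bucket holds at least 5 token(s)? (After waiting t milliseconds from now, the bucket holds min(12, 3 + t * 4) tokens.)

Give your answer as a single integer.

Answer: 1

Derivation:
Need 3 + t * 4 >= 5, so t >= 2/4.
Smallest integer t = ceil(2/4) = 1.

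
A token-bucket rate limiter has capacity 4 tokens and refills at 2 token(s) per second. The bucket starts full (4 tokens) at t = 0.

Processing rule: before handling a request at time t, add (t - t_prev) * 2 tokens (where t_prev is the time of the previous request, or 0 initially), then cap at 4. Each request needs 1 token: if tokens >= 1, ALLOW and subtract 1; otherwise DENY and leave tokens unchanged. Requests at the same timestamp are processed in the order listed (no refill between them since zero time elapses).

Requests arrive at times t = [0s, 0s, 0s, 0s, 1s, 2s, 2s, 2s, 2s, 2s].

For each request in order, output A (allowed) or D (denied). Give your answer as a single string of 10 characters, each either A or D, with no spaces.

Answer: AAAAAAAADD

Derivation:
Simulating step by step:
  req#1 t=0s: ALLOW
  req#2 t=0s: ALLOW
  req#3 t=0s: ALLOW
  req#4 t=0s: ALLOW
  req#5 t=1s: ALLOW
  req#6 t=2s: ALLOW
  req#7 t=2s: ALLOW
  req#8 t=2s: ALLOW
  req#9 t=2s: DENY
  req#10 t=2s: DENY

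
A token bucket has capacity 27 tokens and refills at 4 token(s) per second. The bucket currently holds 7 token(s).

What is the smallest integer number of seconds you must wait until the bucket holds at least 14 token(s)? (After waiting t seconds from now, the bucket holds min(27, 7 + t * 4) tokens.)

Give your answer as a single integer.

Need 7 + t * 4 >= 14, so t >= 7/4.
Smallest integer t = ceil(7/4) = 2.

Answer: 2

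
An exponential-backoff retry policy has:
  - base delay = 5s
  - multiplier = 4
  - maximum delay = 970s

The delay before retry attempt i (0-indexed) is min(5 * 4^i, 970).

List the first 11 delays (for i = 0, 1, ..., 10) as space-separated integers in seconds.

Computing each delay:
  i=0: min(5*4^0, 970) = 5
  i=1: min(5*4^1, 970) = 20
  i=2: min(5*4^2, 970) = 80
  i=3: min(5*4^3, 970) = 320
  i=4: min(5*4^4, 970) = 970
  i=5: min(5*4^5, 970) = 970
  i=6: min(5*4^6, 970) = 970
  i=7: min(5*4^7, 970) = 970
  i=8: min(5*4^8, 970) = 970
  i=9: min(5*4^9, 970) = 970
  i=10: min(5*4^10, 970) = 970

Answer: 5 20 80 320 970 970 970 970 970 970 970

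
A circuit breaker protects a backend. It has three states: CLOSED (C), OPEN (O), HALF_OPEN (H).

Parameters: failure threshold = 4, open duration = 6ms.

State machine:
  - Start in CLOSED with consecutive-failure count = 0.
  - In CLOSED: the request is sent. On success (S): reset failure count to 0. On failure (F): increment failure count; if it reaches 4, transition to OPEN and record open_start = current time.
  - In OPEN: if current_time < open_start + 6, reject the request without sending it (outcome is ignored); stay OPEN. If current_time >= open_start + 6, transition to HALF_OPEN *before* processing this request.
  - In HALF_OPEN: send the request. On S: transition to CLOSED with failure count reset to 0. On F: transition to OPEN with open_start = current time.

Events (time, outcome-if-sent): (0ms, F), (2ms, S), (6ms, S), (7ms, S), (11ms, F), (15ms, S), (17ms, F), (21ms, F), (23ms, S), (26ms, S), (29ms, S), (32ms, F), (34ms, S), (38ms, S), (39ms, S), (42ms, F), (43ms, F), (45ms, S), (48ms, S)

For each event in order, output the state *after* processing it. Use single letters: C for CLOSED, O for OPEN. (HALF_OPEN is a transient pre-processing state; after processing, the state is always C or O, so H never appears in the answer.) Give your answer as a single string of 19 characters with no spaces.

Answer: CCCCCCCCCCCCCCCCCCC

Derivation:
State after each event:
  event#1 t=0ms outcome=F: state=CLOSED
  event#2 t=2ms outcome=S: state=CLOSED
  event#3 t=6ms outcome=S: state=CLOSED
  event#4 t=7ms outcome=S: state=CLOSED
  event#5 t=11ms outcome=F: state=CLOSED
  event#6 t=15ms outcome=S: state=CLOSED
  event#7 t=17ms outcome=F: state=CLOSED
  event#8 t=21ms outcome=F: state=CLOSED
  event#9 t=23ms outcome=S: state=CLOSED
  event#10 t=26ms outcome=S: state=CLOSED
  event#11 t=29ms outcome=S: state=CLOSED
  event#12 t=32ms outcome=F: state=CLOSED
  event#13 t=34ms outcome=S: state=CLOSED
  event#14 t=38ms outcome=S: state=CLOSED
  event#15 t=39ms outcome=S: state=CLOSED
  event#16 t=42ms outcome=F: state=CLOSED
  event#17 t=43ms outcome=F: state=CLOSED
  event#18 t=45ms outcome=S: state=CLOSED
  event#19 t=48ms outcome=S: state=CLOSED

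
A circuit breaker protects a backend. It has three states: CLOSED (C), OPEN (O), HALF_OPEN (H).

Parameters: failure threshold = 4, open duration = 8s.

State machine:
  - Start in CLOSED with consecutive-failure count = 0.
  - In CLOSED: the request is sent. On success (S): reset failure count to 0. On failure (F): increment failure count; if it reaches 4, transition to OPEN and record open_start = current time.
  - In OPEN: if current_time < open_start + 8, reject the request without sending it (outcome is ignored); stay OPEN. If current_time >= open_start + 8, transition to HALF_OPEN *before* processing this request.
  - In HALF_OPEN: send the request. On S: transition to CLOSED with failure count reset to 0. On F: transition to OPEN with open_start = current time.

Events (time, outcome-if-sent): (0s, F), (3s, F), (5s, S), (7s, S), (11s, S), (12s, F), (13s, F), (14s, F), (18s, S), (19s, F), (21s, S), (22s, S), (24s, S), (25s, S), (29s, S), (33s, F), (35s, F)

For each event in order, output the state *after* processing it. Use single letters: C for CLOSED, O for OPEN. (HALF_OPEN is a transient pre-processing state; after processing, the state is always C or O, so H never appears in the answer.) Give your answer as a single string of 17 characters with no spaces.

Answer: CCCCCCCCCCCCCCCCC

Derivation:
State after each event:
  event#1 t=0s outcome=F: state=CLOSED
  event#2 t=3s outcome=F: state=CLOSED
  event#3 t=5s outcome=S: state=CLOSED
  event#4 t=7s outcome=S: state=CLOSED
  event#5 t=11s outcome=S: state=CLOSED
  event#6 t=12s outcome=F: state=CLOSED
  event#7 t=13s outcome=F: state=CLOSED
  event#8 t=14s outcome=F: state=CLOSED
  event#9 t=18s outcome=S: state=CLOSED
  event#10 t=19s outcome=F: state=CLOSED
  event#11 t=21s outcome=S: state=CLOSED
  event#12 t=22s outcome=S: state=CLOSED
  event#13 t=24s outcome=S: state=CLOSED
  event#14 t=25s outcome=S: state=CLOSED
  event#15 t=29s outcome=S: state=CLOSED
  event#16 t=33s outcome=F: state=CLOSED
  event#17 t=35s outcome=F: state=CLOSED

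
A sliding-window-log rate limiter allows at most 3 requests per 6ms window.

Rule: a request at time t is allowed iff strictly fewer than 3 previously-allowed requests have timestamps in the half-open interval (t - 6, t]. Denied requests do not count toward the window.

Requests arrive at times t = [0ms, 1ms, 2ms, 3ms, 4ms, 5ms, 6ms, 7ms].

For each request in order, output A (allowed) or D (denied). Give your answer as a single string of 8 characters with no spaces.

Answer: AAADDDAA

Derivation:
Tracking allowed requests in the window:
  req#1 t=0ms: ALLOW
  req#2 t=1ms: ALLOW
  req#3 t=2ms: ALLOW
  req#4 t=3ms: DENY
  req#5 t=4ms: DENY
  req#6 t=5ms: DENY
  req#7 t=6ms: ALLOW
  req#8 t=7ms: ALLOW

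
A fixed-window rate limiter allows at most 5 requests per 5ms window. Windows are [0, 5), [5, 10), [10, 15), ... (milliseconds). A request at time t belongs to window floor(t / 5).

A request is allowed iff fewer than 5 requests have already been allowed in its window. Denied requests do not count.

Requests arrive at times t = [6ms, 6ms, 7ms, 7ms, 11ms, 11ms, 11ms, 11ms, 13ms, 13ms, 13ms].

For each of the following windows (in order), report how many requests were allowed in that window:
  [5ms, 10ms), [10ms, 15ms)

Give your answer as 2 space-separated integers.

Processing requests:
  req#1 t=6ms (window 1): ALLOW
  req#2 t=6ms (window 1): ALLOW
  req#3 t=7ms (window 1): ALLOW
  req#4 t=7ms (window 1): ALLOW
  req#5 t=11ms (window 2): ALLOW
  req#6 t=11ms (window 2): ALLOW
  req#7 t=11ms (window 2): ALLOW
  req#8 t=11ms (window 2): ALLOW
  req#9 t=13ms (window 2): ALLOW
  req#10 t=13ms (window 2): DENY
  req#11 t=13ms (window 2): DENY

Allowed counts by window: 4 5

Answer: 4 5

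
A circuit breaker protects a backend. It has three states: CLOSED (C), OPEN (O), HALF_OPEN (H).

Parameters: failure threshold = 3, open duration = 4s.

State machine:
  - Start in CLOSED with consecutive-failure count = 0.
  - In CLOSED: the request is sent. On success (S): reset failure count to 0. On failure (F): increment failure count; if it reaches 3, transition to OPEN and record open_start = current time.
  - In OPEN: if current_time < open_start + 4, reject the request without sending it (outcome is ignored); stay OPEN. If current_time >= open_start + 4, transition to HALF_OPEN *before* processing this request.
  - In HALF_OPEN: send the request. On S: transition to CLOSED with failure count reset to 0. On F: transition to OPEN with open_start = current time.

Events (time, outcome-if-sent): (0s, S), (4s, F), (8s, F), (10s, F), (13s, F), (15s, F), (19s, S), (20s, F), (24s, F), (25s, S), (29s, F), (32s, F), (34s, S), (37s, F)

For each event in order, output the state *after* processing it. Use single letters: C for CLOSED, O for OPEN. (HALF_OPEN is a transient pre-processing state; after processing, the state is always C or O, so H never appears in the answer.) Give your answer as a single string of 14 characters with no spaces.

Answer: CCCOOOCCCCCCCC

Derivation:
State after each event:
  event#1 t=0s outcome=S: state=CLOSED
  event#2 t=4s outcome=F: state=CLOSED
  event#3 t=8s outcome=F: state=CLOSED
  event#4 t=10s outcome=F: state=OPEN
  event#5 t=13s outcome=F: state=OPEN
  event#6 t=15s outcome=F: state=OPEN
  event#7 t=19s outcome=S: state=CLOSED
  event#8 t=20s outcome=F: state=CLOSED
  event#9 t=24s outcome=F: state=CLOSED
  event#10 t=25s outcome=S: state=CLOSED
  event#11 t=29s outcome=F: state=CLOSED
  event#12 t=32s outcome=F: state=CLOSED
  event#13 t=34s outcome=S: state=CLOSED
  event#14 t=37s outcome=F: state=CLOSED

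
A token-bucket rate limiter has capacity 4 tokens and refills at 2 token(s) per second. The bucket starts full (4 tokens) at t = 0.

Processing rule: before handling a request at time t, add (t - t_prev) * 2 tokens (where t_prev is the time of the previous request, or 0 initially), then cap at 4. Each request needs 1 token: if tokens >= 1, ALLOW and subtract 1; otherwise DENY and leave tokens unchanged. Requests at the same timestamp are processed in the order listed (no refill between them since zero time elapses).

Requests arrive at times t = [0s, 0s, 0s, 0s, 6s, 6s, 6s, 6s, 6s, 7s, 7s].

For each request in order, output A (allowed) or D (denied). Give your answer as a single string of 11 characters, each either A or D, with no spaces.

Simulating step by step:
  req#1 t=0s: ALLOW
  req#2 t=0s: ALLOW
  req#3 t=0s: ALLOW
  req#4 t=0s: ALLOW
  req#5 t=6s: ALLOW
  req#6 t=6s: ALLOW
  req#7 t=6s: ALLOW
  req#8 t=6s: ALLOW
  req#9 t=6s: DENY
  req#10 t=7s: ALLOW
  req#11 t=7s: ALLOW

Answer: AAAAAAAADAA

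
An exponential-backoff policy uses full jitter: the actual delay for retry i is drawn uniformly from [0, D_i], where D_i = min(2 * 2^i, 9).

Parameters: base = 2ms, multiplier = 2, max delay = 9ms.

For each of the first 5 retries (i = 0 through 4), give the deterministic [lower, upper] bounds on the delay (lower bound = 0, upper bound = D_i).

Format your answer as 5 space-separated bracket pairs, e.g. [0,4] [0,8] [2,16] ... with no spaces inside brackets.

Answer: [0,2] [0,4] [0,8] [0,9] [0,9]

Derivation:
Computing bounds per retry:
  i=0: D_i=min(2*2^0,9)=2, bounds=[0,2]
  i=1: D_i=min(2*2^1,9)=4, bounds=[0,4]
  i=2: D_i=min(2*2^2,9)=8, bounds=[0,8]
  i=3: D_i=min(2*2^3,9)=9, bounds=[0,9]
  i=4: D_i=min(2*2^4,9)=9, bounds=[0,9]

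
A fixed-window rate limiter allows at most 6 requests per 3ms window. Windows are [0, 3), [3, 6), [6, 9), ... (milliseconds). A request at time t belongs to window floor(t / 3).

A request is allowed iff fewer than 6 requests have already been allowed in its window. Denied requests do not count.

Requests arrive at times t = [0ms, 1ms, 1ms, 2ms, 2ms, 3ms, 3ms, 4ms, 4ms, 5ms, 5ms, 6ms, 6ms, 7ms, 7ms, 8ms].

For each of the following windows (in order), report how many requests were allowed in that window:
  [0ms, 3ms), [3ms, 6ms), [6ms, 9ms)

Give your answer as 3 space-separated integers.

Answer: 5 6 5

Derivation:
Processing requests:
  req#1 t=0ms (window 0): ALLOW
  req#2 t=1ms (window 0): ALLOW
  req#3 t=1ms (window 0): ALLOW
  req#4 t=2ms (window 0): ALLOW
  req#5 t=2ms (window 0): ALLOW
  req#6 t=3ms (window 1): ALLOW
  req#7 t=3ms (window 1): ALLOW
  req#8 t=4ms (window 1): ALLOW
  req#9 t=4ms (window 1): ALLOW
  req#10 t=5ms (window 1): ALLOW
  req#11 t=5ms (window 1): ALLOW
  req#12 t=6ms (window 2): ALLOW
  req#13 t=6ms (window 2): ALLOW
  req#14 t=7ms (window 2): ALLOW
  req#15 t=7ms (window 2): ALLOW
  req#16 t=8ms (window 2): ALLOW

Allowed counts by window: 5 6 5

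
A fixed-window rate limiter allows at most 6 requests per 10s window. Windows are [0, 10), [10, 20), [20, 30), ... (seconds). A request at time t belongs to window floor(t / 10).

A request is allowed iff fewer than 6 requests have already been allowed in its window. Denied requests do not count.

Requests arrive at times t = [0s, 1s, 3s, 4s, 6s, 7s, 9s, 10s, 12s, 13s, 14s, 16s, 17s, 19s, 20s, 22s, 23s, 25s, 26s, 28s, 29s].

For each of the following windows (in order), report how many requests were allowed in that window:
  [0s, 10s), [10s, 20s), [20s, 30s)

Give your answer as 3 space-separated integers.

Answer: 6 6 6

Derivation:
Processing requests:
  req#1 t=0s (window 0): ALLOW
  req#2 t=1s (window 0): ALLOW
  req#3 t=3s (window 0): ALLOW
  req#4 t=4s (window 0): ALLOW
  req#5 t=6s (window 0): ALLOW
  req#6 t=7s (window 0): ALLOW
  req#7 t=9s (window 0): DENY
  req#8 t=10s (window 1): ALLOW
  req#9 t=12s (window 1): ALLOW
  req#10 t=13s (window 1): ALLOW
  req#11 t=14s (window 1): ALLOW
  req#12 t=16s (window 1): ALLOW
  req#13 t=17s (window 1): ALLOW
  req#14 t=19s (window 1): DENY
  req#15 t=20s (window 2): ALLOW
  req#16 t=22s (window 2): ALLOW
  req#17 t=23s (window 2): ALLOW
  req#18 t=25s (window 2): ALLOW
  req#19 t=26s (window 2): ALLOW
  req#20 t=28s (window 2): ALLOW
  req#21 t=29s (window 2): DENY

Allowed counts by window: 6 6 6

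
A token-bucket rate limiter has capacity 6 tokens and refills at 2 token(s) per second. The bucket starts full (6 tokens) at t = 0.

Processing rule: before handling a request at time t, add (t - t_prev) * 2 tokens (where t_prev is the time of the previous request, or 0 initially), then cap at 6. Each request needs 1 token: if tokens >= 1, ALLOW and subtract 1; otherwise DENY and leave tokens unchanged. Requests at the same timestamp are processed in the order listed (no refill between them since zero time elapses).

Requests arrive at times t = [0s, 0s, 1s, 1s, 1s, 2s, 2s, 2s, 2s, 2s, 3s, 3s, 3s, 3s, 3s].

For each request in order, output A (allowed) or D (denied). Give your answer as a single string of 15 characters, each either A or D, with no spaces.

Answer: AAAAAAAAAAAADDD

Derivation:
Simulating step by step:
  req#1 t=0s: ALLOW
  req#2 t=0s: ALLOW
  req#3 t=1s: ALLOW
  req#4 t=1s: ALLOW
  req#5 t=1s: ALLOW
  req#6 t=2s: ALLOW
  req#7 t=2s: ALLOW
  req#8 t=2s: ALLOW
  req#9 t=2s: ALLOW
  req#10 t=2s: ALLOW
  req#11 t=3s: ALLOW
  req#12 t=3s: ALLOW
  req#13 t=3s: DENY
  req#14 t=3s: DENY
  req#15 t=3s: DENY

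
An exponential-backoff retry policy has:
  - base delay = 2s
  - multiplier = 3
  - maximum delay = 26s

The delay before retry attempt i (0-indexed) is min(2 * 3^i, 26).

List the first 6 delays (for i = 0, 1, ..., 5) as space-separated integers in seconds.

Answer: 2 6 18 26 26 26

Derivation:
Computing each delay:
  i=0: min(2*3^0, 26) = 2
  i=1: min(2*3^1, 26) = 6
  i=2: min(2*3^2, 26) = 18
  i=3: min(2*3^3, 26) = 26
  i=4: min(2*3^4, 26) = 26
  i=5: min(2*3^5, 26) = 26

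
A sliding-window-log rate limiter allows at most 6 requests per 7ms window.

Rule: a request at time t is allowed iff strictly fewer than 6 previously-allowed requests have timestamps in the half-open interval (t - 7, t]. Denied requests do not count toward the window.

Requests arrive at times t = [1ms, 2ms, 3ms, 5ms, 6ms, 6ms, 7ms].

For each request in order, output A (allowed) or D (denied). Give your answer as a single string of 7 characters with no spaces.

Tracking allowed requests in the window:
  req#1 t=1ms: ALLOW
  req#2 t=2ms: ALLOW
  req#3 t=3ms: ALLOW
  req#4 t=5ms: ALLOW
  req#5 t=6ms: ALLOW
  req#6 t=6ms: ALLOW
  req#7 t=7ms: DENY

Answer: AAAAAAD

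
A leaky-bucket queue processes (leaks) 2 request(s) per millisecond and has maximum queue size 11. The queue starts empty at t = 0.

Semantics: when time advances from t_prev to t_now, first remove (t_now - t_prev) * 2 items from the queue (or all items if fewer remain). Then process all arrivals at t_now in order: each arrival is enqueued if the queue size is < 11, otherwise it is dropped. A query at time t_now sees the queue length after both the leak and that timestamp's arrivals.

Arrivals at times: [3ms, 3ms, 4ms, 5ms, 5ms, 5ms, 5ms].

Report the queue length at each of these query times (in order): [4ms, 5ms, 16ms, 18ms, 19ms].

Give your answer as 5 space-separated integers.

Answer: 1 4 0 0 0

Derivation:
Queue lengths at query times:
  query t=4ms: backlog = 1
  query t=5ms: backlog = 4
  query t=16ms: backlog = 0
  query t=18ms: backlog = 0
  query t=19ms: backlog = 0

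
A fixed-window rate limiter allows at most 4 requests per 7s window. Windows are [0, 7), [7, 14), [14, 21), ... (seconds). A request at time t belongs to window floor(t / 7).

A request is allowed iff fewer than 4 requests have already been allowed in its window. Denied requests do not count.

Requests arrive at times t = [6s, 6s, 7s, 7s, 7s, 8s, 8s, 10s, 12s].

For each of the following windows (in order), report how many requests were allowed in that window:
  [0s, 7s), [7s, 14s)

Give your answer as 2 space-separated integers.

Processing requests:
  req#1 t=6s (window 0): ALLOW
  req#2 t=6s (window 0): ALLOW
  req#3 t=7s (window 1): ALLOW
  req#4 t=7s (window 1): ALLOW
  req#5 t=7s (window 1): ALLOW
  req#6 t=8s (window 1): ALLOW
  req#7 t=8s (window 1): DENY
  req#8 t=10s (window 1): DENY
  req#9 t=12s (window 1): DENY

Allowed counts by window: 2 4

Answer: 2 4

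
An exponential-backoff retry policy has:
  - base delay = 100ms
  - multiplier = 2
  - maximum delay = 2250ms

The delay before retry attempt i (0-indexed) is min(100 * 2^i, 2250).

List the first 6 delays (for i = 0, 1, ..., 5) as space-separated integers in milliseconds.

Computing each delay:
  i=0: min(100*2^0, 2250) = 100
  i=1: min(100*2^1, 2250) = 200
  i=2: min(100*2^2, 2250) = 400
  i=3: min(100*2^3, 2250) = 800
  i=4: min(100*2^4, 2250) = 1600
  i=5: min(100*2^5, 2250) = 2250

Answer: 100 200 400 800 1600 2250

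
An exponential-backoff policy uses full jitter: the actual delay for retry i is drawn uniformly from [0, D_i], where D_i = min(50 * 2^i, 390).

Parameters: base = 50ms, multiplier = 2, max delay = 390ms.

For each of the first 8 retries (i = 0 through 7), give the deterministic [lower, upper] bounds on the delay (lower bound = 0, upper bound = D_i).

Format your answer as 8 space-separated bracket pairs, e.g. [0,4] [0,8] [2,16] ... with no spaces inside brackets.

Answer: [0,50] [0,100] [0,200] [0,390] [0,390] [0,390] [0,390] [0,390]

Derivation:
Computing bounds per retry:
  i=0: D_i=min(50*2^0,390)=50, bounds=[0,50]
  i=1: D_i=min(50*2^1,390)=100, bounds=[0,100]
  i=2: D_i=min(50*2^2,390)=200, bounds=[0,200]
  i=3: D_i=min(50*2^3,390)=390, bounds=[0,390]
  i=4: D_i=min(50*2^4,390)=390, bounds=[0,390]
  i=5: D_i=min(50*2^5,390)=390, bounds=[0,390]
  i=6: D_i=min(50*2^6,390)=390, bounds=[0,390]
  i=7: D_i=min(50*2^7,390)=390, bounds=[0,390]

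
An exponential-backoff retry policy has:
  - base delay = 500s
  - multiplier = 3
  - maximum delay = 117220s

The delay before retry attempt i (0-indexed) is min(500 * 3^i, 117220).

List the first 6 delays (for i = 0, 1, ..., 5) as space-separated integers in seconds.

Computing each delay:
  i=0: min(500*3^0, 117220) = 500
  i=1: min(500*3^1, 117220) = 1500
  i=2: min(500*3^2, 117220) = 4500
  i=3: min(500*3^3, 117220) = 13500
  i=4: min(500*3^4, 117220) = 40500
  i=5: min(500*3^5, 117220) = 117220

Answer: 500 1500 4500 13500 40500 117220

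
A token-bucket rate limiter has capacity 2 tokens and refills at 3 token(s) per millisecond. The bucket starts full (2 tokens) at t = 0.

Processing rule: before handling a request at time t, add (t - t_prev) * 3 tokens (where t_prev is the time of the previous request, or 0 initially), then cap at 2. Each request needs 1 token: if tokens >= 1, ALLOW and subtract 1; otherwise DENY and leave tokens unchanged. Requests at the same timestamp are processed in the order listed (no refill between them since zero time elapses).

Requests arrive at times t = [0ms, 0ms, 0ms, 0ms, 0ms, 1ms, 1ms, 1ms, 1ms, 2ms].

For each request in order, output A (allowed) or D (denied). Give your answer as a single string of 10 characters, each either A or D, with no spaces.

Simulating step by step:
  req#1 t=0ms: ALLOW
  req#2 t=0ms: ALLOW
  req#3 t=0ms: DENY
  req#4 t=0ms: DENY
  req#5 t=0ms: DENY
  req#6 t=1ms: ALLOW
  req#7 t=1ms: ALLOW
  req#8 t=1ms: DENY
  req#9 t=1ms: DENY
  req#10 t=2ms: ALLOW

Answer: AADDDAADDA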